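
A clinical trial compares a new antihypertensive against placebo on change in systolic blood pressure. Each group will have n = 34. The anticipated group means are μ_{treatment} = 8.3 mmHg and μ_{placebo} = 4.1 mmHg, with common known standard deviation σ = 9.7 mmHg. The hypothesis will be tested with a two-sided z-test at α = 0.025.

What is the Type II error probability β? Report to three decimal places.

β ≈ 0.676

Standardized effect: d = |μ_{treatment} − μ_{placebo}| / σ = |8.3 − 4.1| / 9.7 = 0.4330
Noncentrality parameter: δ = d·√(n/2) = 0.4330 × √(34/2) = 1.7853
Critical value for a two-sided test at α = 0.025: z_{α/2} = 2.241.
Power = Φ(δ − 2.241) + Φ(−δ − 2.241) = Φ(-0.456) + Φ(-4.027) = 0.3241 + 0.0000 = 0.3242.
Type II error: β = 1 − power = 1 − 0.3242 = 0.6758.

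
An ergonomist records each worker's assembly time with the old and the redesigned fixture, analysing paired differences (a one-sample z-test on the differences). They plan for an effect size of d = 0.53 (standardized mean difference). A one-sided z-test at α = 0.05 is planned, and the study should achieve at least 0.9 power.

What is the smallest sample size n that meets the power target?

For power 0.9 need Φ(δ − z_{0.05}) = 0.9, so δ = z_{0.05} + z_{0.10} = 1.645 + 1.282 = 2.926.
δ = d·√n ⇒ n = (δ/d)² = (2.926 / 0.53)² = 30.49.
Rounding up, n = 31.

n = 31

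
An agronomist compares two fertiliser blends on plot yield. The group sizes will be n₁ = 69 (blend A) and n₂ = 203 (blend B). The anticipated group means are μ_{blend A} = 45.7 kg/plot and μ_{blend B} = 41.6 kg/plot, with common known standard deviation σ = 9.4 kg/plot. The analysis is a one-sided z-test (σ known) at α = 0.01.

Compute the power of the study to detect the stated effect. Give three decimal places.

Standardized effect: d = |μ_{blend A} − μ_{blend B}| / σ = |45.7 − 41.6| / 9.4 = 0.4362
Noncentrality parameter: δ = d / √(1/n₁ + 1/n₂) = 0.4362 / √(1/69 + 1/203) = 3.1300
One-sided α = 0.01 → critical value z_{0.01} = 2.326.
Power = P(Z > 2.326 − δ) = Φ(0.804) = 0.7892.

Power ≈ 0.789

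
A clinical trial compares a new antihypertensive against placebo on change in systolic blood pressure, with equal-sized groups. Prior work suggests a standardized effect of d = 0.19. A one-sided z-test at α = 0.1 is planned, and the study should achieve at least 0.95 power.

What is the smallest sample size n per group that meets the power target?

n = 475 per group

Set Φ(δ − 1.282) = 0.95; then δ − 1.282 = Φ⁻¹(0.95) = 1.645, giving δ = 2.926.
δ = d·√(n/2) ⇒ n = 2(δ/d)² = 2 × (2.926 / 0.19)² = 474.45.
Rounding up, n = 475 per group.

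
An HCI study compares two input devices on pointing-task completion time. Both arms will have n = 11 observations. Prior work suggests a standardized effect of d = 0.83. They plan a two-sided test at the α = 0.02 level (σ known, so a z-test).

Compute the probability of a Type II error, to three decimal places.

β ≈ 0.648

Noncentrality parameter: δ = d·√(n/2) = 0.83 × √(11/2) = 1.9465
Critical value for a two-sided test at α = 0.02: z_{α/2} = 2.326.
Power = Φ(δ − 2.326) + Φ(−δ − 2.326) = Φ(-0.380) + Φ(-4.273) = 0.3520 + 0.0000 = 0.3520.
Type II error: β = 1 − power = 1 − 0.3520 = 0.6480.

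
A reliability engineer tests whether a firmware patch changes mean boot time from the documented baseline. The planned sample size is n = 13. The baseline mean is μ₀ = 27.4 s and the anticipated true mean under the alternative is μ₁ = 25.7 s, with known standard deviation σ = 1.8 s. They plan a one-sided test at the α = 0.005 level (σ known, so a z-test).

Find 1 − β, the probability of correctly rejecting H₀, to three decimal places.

Standardized effect: d = |μ₁ − μ₀| / σ = |25.7 − 27.4| / 1.8 = 0.9444
Noncentrality parameter: δ = d·√n = 0.9444 × √13 = 3.4052
Critical value for a one-sided test at α = 0.005: z_α = 2.576.
Power = Φ(δ − 2.576) = Φ(0.829) = 0.7966.

Power ≈ 0.797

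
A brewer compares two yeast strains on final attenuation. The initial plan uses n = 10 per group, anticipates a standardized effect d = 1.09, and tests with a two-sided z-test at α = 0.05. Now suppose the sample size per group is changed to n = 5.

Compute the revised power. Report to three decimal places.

With n = 5 per group: δ = d·√(n/2) = 1.09 × √(5/2) = 1.7234. Critical value z_{0.025} = 1.960.
Revised power = Φ(δ − 1.960) + Φ(−δ − 1.960) = Φ(-0.237) + Φ(-3.683) = 0.4065 + 0.0001 = 0.4066.

Power ≈ 0.407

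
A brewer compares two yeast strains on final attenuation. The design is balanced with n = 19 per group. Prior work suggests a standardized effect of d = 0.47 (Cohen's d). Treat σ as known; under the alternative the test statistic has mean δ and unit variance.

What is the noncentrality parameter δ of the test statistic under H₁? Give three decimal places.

The noncentrality parameter scales effect size by the design's sample-size factor: δ = d·√(n/2) = 0.47 × √(19/2) = 1.4486

δ ≈ 1.449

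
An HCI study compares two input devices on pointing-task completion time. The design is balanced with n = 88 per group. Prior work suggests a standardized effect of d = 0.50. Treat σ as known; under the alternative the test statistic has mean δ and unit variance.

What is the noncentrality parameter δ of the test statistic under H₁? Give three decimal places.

δ = d·√(n/2) = 0.50 × √(88/2) = 3.3166

δ ≈ 3.317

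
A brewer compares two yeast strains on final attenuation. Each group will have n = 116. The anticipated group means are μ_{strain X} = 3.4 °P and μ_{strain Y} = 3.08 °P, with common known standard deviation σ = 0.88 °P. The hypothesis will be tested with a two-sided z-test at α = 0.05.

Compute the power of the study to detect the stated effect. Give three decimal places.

Power ≈ 0.791

Standardized effect: d = |μ_{strain X} − μ_{strain Y}| / σ = |3.4 − 3.08| / 0.88 = 0.3636
Noncentrality parameter: δ = d·√(n/2) = 0.3636 × √(116/2) = 2.7694
Critical value for a two-sided test at α = 0.05: z_{α/2} = 1.960.
Power = Φ(δ − 1.960) + Φ(−δ − 1.960) = Φ(0.809) + Φ(-4.729) = 0.7909 + 0.0000 = 0.7909.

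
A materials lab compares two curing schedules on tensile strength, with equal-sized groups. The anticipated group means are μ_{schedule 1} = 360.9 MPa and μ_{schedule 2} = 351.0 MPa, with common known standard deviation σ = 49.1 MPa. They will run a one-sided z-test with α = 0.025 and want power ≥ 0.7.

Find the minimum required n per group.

Standardized effect: d = |μ_{schedule 1} − μ_{schedule 2}| / σ = |360.9 − 351.0| / 49.1 = 0.2016
For power 0.7 need Φ(δ − z_{0.025}) = 0.7, so δ = z_{0.025} + z_{0.30} = 1.960 + 0.524 = 2.484.
δ = d·√(n/2) ⇒ n = 2(δ/d)² = 2 × (2.484 / 0.2016)² = 303.64.
Round up to the next whole unit.

n = 304 per group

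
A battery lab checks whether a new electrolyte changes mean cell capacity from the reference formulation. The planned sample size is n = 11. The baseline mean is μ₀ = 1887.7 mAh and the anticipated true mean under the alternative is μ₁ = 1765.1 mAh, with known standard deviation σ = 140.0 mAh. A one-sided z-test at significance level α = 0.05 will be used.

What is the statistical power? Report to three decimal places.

Standardized effect: d = |μ₁ − μ₀| / σ = |1765.1 − 1887.7| / 140.0 = 0.8757
Noncentrality parameter: δ = d·√n = 0.8757 × √11 = 2.9044
Critical value for a one-sided test at α = 0.05: z_α = 1.645.
Power = P(Z > 1.645 − δ) = Φ(1.260) = 0.8961.

Power ≈ 0.896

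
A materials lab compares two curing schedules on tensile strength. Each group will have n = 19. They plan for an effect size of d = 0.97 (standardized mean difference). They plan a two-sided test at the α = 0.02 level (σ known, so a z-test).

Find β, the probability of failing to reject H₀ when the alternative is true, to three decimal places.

Noncentrality parameter: δ = d·√(n/2) = 0.97 × √(19/2) = 2.9897
Two-sided α = 0.02 → critical value z_{0.01} = 2.326.
Power = Φ(δ − 2.326) + Φ(−δ − 2.326) = Φ(0.663) + Φ(-5.316) = 0.7465 + 0.0000 = 0.7465.
Type II error: β = 1 − power = 1 − 0.7465 = 0.2535.

β ≈ 0.254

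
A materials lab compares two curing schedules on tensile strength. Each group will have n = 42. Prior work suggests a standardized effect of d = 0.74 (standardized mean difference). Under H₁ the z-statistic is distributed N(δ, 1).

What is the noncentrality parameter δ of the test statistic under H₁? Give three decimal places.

δ = d·√(n/2) = 0.74 × √(42/2) = 3.3911

δ ≈ 3.391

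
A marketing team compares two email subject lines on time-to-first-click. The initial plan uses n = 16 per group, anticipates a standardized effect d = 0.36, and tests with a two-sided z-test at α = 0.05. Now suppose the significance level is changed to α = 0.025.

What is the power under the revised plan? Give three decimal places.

δ = d·√(n/2) = 0.36 × √(16/2) = 1.0182 (unchanged). New critical value: z_{0.0125} = 2.241.
Revised power = Φ(δ − 2.241) + Φ(−δ − 2.241) = Φ(-1.223) + Φ(-3.260) = 0.1106 + 0.0006 = 0.1112.

Power ≈ 0.111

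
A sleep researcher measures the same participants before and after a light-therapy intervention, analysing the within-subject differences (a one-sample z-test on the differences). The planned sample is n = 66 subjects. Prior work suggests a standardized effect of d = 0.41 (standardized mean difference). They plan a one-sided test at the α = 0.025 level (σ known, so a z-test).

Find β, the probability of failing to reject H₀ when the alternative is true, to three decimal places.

Noncentrality parameter: δ = d·√n = 0.41 × √66 = 3.3309
Critical value for a one-sided test at α = 0.025: z_α = 1.960.
Power = Φ(δ − 1.960) = Φ(1.371) = 0.9148.
Type II error: β = 1 − power = 1 − 0.9148 = 0.0852.

β ≈ 0.085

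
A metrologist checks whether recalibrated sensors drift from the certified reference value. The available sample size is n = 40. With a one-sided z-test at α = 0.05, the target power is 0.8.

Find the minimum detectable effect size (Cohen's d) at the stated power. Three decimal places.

d ≈ 0.393

Need Φ(δ − 1.645) = 0.8, so δ = 1.645 + 0.842 = 2.486.
δ = d·√n ⇒ d = δ/√n = 2.486/√40 = 0.3931.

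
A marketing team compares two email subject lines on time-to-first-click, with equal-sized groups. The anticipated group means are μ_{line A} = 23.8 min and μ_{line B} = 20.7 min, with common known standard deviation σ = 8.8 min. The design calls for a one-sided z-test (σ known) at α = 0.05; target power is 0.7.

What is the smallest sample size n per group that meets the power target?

Standardized effect: d = |μ_{line A} − μ_{line B}| / σ = |23.8 − 20.7| / 8.8 = 0.3523
Set Φ(δ − 1.645) = 0.7; then δ − 1.645 = Φ⁻¹(0.7) = 0.524, giving δ = 2.169.
δ = d·√(n/2) ⇒ n = 2(δ/d)² = 2 × (2.169 / 0.3523)² = 75.84.
Rounding up, n = 76 per group.

n = 76 per group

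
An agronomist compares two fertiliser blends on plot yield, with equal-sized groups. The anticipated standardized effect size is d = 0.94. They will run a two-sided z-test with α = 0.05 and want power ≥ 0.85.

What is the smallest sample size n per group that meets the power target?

Set Φ(δ − 1.960) = 0.85; then δ − 1.960 = Φ⁻¹(0.85) = 1.036, giving δ = 2.996.
(Ignoring the negligible lower-tail rejection probability gives the usual closed-form inversion.)
δ = d·√(n/2) ⇒ n = 2(δ/d)² = 2 × (2.996 / 0.94)² = 20.32.
Rounding up, n = 21 per group.

n = 21 per group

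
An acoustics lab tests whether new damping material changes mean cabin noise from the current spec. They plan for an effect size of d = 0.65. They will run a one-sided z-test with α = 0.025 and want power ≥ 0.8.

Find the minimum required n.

For power 0.8 need Φ(δ − z_{0.025}) = 0.8, so δ = z_{0.025} + z_{0.20} = 1.960 + 0.842 = 2.802.
δ = d·√n ⇒ n = (δ/d)² = (2.802 / 0.65)² = 18.58.
Round up to the next whole unit.

n = 19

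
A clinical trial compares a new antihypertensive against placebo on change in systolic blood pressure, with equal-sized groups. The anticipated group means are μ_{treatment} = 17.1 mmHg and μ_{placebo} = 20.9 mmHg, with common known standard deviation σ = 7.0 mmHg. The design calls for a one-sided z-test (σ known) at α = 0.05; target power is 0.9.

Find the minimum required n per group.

Standardized effect: d = |μ_{treatment} − μ_{placebo}| / σ = |17.1 − 20.9| / 7.0 = 0.5429
Set Φ(δ − 1.645) = 0.9; then δ − 1.645 = Φ⁻¹(0.9) = 1.282, giving δ = 2.926.
δ = d·√(n/2) ⇒ n = 2(δ/d)² = 2 × (2.926 / 0.5429)² = 58.12.
Rounding up, n = 59 per group.

n = 59 per group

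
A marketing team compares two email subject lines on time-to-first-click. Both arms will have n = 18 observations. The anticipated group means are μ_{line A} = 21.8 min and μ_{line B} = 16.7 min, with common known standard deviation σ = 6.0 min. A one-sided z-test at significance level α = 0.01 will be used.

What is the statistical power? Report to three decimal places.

Power ≈ 0.588

Standardized effect: d = |μ_{line A} − μ_{line B}| / σ = |21.8 − 16.7| / 6.0 = 0.8500
Noncentrality parameter: δ = d·√(n/2) = 0.8500 × √(18/2) = 2.5500
One-sided α = 0.01 → critical value z_{0.01} = 2.326.
Power = Φ(δ − 2.326) = Φ(0.224) = 0.5885.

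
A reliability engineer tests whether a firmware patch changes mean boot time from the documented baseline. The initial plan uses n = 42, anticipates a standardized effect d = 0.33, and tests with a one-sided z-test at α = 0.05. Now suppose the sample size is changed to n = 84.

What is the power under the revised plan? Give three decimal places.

With n = 84: δ = d·√n = 0.33 × √84 = 3.0245. Critical value z_{0.05} = 1.645.
Revised power = Φ(δ − 1.645) = Φ(1.380) = 0.9162.

Power ≈ 0.916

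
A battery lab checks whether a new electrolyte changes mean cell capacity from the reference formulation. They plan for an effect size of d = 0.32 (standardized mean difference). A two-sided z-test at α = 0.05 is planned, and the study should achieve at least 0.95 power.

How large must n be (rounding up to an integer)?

Set Φ(δ − 1.960) = 0.95; then δ − 1.960 = Φ⁻¹(0.95) = 1.645, giving δ = 3.605.
(The Φ(−δ − z_{α/2}) term is vanishingly small for δ > 0 and is dropped in the standard sample-size formula.)
δ = d·√n ⇒ n = (δ/d)² = (3.605 / 0.32)² = 126.90.
Round up to the next whole unit.

n = 127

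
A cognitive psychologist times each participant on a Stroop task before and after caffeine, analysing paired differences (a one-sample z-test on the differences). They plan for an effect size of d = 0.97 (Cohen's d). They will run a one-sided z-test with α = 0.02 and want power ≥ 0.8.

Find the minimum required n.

n = 9

Set Φ(δ − 2.054) = 0.8; then δ − 2.054 = Φ⁻¹(0.8) = 0.842, giving δ = 2.895.
δ = d·√n ⇒ n = (δ/d)² = (2.895 / 0.97)² = 8.91.
Round up to the next whole unit.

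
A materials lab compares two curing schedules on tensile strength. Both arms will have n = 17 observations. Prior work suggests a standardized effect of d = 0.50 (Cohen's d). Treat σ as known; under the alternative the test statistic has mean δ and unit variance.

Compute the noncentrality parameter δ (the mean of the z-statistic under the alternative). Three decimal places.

δ ≈ 1.458

δ = d·√(n/2) = 0.50 × √(17/2) = 1.4577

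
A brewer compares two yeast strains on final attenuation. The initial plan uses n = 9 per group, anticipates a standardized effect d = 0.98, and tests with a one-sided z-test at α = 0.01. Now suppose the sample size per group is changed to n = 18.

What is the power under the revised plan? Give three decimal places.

With n = 18 per group: δ = d·√(n/2) = 0.98 × √(18/2) = 2.9400. Critical value z_{0.01} = 2.326.
Revised power = Φ(δ − 2.326) = Φ(0.614) = 0.7303.

Power ≈ 0.730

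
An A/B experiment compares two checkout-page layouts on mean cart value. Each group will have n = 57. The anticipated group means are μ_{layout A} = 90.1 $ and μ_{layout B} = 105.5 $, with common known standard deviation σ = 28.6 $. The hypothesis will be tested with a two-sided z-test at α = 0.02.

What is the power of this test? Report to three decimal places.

Power ≈ 0.708

Standardized effect: d = |μ_{layout A} − μ_{layout B}| / σ = |90.1 − 105.5| / 28.6 = 0.5385
Noncentrality parameter: δ = d·√(n/2) = 0.5385 × √(57/2) = 2.8746
Two-sided α = 0.02 → critical value z_{0.01} = 2.326.
Power = Φ(δ − 2.326) + Φ(−δ − 2.326) = Φ(0.548) + Φ(-5.201) = 0.7082 + 0.0000 = 0.7082.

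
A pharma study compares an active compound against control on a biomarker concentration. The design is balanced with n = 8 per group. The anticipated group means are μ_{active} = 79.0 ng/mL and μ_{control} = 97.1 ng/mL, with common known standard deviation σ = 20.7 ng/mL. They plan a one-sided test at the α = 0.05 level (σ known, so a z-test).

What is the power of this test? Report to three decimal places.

Power ≈ 0.541

Standardized effect: d = |μ_{active} − μ_{control}| / σ = |79.0 − 97.1| / 20.7 = 0.8744
Noncentrality parameter: δ = d·√(n/2) = 0.8744 × √(8/2) = 1.7488
Critical value for a one-sided test at α = 0.05: z_α = 1.645.
Power = Φ(δ − 1.645) = Φ(0.104) = 0.5414.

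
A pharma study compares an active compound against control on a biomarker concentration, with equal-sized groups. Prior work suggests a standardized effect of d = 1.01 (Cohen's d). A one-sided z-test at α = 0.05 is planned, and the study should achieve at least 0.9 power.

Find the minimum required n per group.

n = 17 per group

Set Φ(δ − 1.645) = 0.9; then δ − 1.645 = Φ⁻¹(0.9) = 1.282, giving δ = 2.926.
δ = d·√(n/2) ⇒ n = 2(δ/d)² = 2 × (2.926 / 1.01)² = 16.79.
Rounding up, n = 17 per group.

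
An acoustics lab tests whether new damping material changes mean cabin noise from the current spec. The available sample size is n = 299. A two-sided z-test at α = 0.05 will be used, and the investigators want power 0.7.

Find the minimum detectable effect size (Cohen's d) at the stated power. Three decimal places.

d ≈ 0.144

Required noncentrality: δ = z_{0.025} + z_{0.30} = 1.960 + 0.524 = 2.484.
(Lower-tail contribution to power is negligible for δ > 0.)
δ = d·√n ⇒ d = δ/√n = 2.484/√299 = 0.1437.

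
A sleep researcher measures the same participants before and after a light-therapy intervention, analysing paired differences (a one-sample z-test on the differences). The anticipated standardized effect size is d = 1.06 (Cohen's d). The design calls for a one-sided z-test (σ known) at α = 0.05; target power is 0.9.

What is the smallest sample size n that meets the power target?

Set Φ(δ − 1.645) = 0.9; then δ − 1.645 = Φ⁻¹(0.9) = 1.282, giving δ = 2.926.
δ = d·√n ⇒ n = (δ/d)² = (2.926 / 1.06)² = 7.62.
Rounding up, n = 8.

n = 8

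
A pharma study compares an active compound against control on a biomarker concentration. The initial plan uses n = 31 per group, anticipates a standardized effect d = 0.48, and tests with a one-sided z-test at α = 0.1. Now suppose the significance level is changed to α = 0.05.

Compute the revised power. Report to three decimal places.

Power ≈ 0.597

δ = d·√(n/2) = 0.48 × √(31/2) = 1.8898 (unchanged). New critical value: z_{0.05} = 1.645.
Revised power = Φ(δ − 1.645) = Φ(0.245) = 0.5967.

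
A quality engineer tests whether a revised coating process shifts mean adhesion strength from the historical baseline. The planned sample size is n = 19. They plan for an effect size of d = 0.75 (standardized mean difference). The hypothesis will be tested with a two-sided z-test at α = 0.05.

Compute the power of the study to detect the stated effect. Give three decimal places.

Power ≈ 0.905

Noncentrality parameter: δ = d·√n = 0.75 × √19 = 3.2692
Two-sided α = 0.05 → critical value z_{0.025} = 1.960.
Power = Φ(δ − 1.960) + Φ(−δ − 1.960) = Φ(1.309) + Φ(-5.229) = 0.9048 + 0.0000 = 0.9048.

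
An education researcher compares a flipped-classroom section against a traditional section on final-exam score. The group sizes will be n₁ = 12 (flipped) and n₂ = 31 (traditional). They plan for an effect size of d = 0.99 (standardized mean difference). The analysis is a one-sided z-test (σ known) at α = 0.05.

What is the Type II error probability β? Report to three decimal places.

Noncentrality parameter: δ = d / √(1/n₁ + 1/n₂) = 0.99 / √(1/12 + 1/31) = 2.9119
One-sided α = 0.05 → critical value z_{0.05} = 1.645.
Power = P(Z > 1.645 − δ) = Φ(1.267) = 0.8974.
Type II error: β = 1 − power = 1 − 0.8974 = 0.1026.

β ≈ 0.103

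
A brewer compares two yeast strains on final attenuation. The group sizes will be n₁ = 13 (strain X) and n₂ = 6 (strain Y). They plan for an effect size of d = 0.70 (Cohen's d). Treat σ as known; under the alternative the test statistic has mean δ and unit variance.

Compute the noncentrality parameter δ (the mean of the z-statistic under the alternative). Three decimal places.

δ ≈ 1.418

The noncentrality parameter scales effect size by the design's sample-size factor: δ = d / √(1/n₁ + 1/n₂) = 0.70 / √(1/13 + 1/6) = 1.4183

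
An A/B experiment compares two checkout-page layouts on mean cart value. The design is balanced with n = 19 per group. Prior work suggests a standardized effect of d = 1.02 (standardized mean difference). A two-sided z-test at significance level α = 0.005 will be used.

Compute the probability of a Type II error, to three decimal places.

β ≈ 0.368

Noncentrality parameter: δ = d·√(n/2) = 1.02 × √(19/2) = 3.1439
Two-sided α = 0.005 → critical value z_{0.0025} = 2.807.
Power = Φ(δ − 2.807) + Φ(−δ − 2.807) = Φ(0.337) + Φ(-5.951) = 0.6319 + 0.0000 = 0.6319.
Type II error: β = 1 − power = 1 − 0.6319 = 0.3681.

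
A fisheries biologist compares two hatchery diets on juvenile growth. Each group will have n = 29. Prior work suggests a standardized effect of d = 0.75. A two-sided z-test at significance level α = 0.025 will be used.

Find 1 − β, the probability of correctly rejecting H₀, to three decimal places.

Power ≈ 0.731

Noncentrality parameter: δ = d·√(n/2) = 0.75 × √(29/2) = 2.8559
Critical value for a two-sided test at α = 0.025: z_{α/2} = 2.241.
Power = Φ(δ − 2.241) + Φ(−δ − 2.241) = Φ(0.615) + Φ(-5.097) = 0.7306 + 0.0000 = 0.7306.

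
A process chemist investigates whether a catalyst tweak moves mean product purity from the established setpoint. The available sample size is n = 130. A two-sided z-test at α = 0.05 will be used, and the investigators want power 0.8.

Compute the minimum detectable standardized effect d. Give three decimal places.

d ≈ 0.246

Need Φ(δ − 1.960) = 0.8, so δ = 1.960 + 0.842 = 2.802.
(The second rejection-region term Φ(−δ − z_{α/2}) is negligible and dropped.)
δ = d·√n ⇒ d = δ/√n = 2.802/√130 = 0.2457.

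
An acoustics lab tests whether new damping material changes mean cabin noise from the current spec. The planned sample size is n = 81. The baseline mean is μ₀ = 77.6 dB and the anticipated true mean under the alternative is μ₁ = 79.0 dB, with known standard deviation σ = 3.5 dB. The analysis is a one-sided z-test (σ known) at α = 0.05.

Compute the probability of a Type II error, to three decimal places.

Standardized effect: d = |μ₁ − μ₀| / σ = |79.0 − 77.6| / 3.5 = 0.4000
Noncentrality parameter: δ = d·√n = 0.4000 × √81 = 3.6000
One-sided α = 0.05 → critical value z_{0.05} = 1.645.
Power = P(Z > 1.645 − δ) = Φ(1.955) = 0.9747.
Type II error: β = 1 − power = 1 − 0.9747 = 0.0253.

β ≈ 0.025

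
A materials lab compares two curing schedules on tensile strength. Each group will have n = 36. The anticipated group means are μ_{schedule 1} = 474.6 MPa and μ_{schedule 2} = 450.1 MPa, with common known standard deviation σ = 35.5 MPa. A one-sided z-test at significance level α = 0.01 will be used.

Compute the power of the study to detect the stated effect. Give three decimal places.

Standardized effect: d = |μ_{schedule 1} − μ_{schedule 2}| / σ = |474.6 − 450.1| / 35.5 = 0.6901
Noncentrality parameter: δ = d·√(n/2) = 0.6901 × √(36/2) = 2.9280
Critical value for a one-sided test at α = 0.01: z_α = 2.326.
Power = Φ(δ − 2.326) = Φ(0.602) = 0.7263.

Power ≈ 0.726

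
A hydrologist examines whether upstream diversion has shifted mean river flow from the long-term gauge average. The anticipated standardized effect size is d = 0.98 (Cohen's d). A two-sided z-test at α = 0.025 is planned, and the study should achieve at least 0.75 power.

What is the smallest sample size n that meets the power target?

Set Φ(δ − 2.241) = 0.75; then δ − 2.241 = Φ⁻¹(0.75) = 0.674, giving δ = 2.916.
(For δ > 0 the lower-tail rejection region contributes negligibly to power, so the one-term inversion is standard.)
δ = d·√n ⇒ n = (δ/d)² = (2.916 / 0.98)² = 8.85.
Round up to the next whole unit.

n = 9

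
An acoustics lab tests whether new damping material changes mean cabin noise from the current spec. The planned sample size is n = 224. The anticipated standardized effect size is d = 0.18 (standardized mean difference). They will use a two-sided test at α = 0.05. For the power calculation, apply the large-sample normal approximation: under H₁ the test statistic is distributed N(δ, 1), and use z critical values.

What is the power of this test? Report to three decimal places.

Noncentrality parameter: δ = d·√n = 0.18 × √224 = 2.6940
Critical value for a two-sided test at α = 0.05: z_{α/2} = 1.960.
Power = Φ(δ − 1.960) + Φ(−δ − 1.960) = Φ(0.734) + Φ(-4.654) = 0.7685 + 0.0000 = 0.7685.

Power ≈ 0.769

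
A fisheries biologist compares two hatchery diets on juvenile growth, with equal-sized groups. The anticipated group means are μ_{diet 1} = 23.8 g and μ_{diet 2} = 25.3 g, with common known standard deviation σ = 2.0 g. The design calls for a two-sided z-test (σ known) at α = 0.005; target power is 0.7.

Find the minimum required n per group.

Standardized effect: d = |μ_{diet 1} − μ_{diet 2}| / σ = |23.8 − 25.3| / 2.0 = 0.7500
For power 0.7 need Φ(δ − z_{0.0025}) = 0.7, so δ = z_{0.0025} + z_{0.30} = 2.807 + 0.524 = 3.331.
(Ignoring the negligible lower-tail rejection probability gives the usual closed-form inversion.)
δ = d·√(n/2) ⇒ n = 2(δ/d)² = 2 × (3.331 / 0.7500)² = 39.46.
Round up to the next whole unit.

n = 40 per group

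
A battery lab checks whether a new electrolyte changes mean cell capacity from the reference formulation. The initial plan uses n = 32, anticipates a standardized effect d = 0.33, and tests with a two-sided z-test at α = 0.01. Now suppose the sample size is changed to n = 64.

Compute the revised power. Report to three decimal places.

Power ≈ 0.526

With n = 64: δ = d·√n = 0.33 × √64 = 2.6400. Critical value z_{0.005} = 2.576.
Revised power = Φ(δ − 2.576) + Φ(−δ − 2.576) = Φ(0.064) + Φ(-5.216) = 0.5256 + 0.0000 = 0.5256.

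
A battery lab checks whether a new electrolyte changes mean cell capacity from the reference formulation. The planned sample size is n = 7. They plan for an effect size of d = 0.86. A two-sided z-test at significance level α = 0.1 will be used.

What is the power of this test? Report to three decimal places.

Power ≈ 0.736

Noncentrality parameter: δ = d·√n = 0.86 × √7 = 2.2753
Critical value for a two-sided test at α = 0.1: z_{α/2} = 1.645.
Power = Φ(δ − 1.645) + Φ(−δ − 1.645) = Φ(0.630) + Φ(-3.920) = 0.7358 + 0.0000 = 0.7359.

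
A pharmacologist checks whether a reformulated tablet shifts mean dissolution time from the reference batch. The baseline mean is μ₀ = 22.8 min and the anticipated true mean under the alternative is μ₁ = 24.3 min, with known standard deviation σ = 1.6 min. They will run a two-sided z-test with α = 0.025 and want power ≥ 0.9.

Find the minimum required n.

n = 15

Standardized effect: d = |μ₁ − μ₀| / σ = |24.3 − 22.8| / 1.6 = 0.9375
For power 0.9 need Φ(δ − z_{0.0125}) = 0.9, so δ = z_{0.0125} + z_{0.10} = 2.241 + 1.282 = 3.523.
(The Φ(−δ − z_{α/2}) term is vanishingly small for δ > 0 and is dropped in the standard sample-size formula.)
δ = d·√n ⇒ n = (δ/d)² = (3.523 / 0.9375)² = 14.12.
Rounding up, n = 15.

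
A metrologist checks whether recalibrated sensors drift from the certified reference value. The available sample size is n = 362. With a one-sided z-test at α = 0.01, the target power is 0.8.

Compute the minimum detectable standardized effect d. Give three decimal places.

Required noncentrality: δ = z_{0.01} + z_{0.20} = 2.326 + 0.842 = 3.168.
δ = d·√n ⇒ d = δ/√n = 3.168/√362 = 0.1665.

d ≈ 0.167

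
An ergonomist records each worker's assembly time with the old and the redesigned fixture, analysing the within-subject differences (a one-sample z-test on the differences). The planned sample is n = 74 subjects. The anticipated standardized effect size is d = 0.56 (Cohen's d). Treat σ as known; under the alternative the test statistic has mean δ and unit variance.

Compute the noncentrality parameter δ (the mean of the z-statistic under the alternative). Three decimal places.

δ = d·√n = 0.56 × √74 = 4.8173

δ ≈ 4.817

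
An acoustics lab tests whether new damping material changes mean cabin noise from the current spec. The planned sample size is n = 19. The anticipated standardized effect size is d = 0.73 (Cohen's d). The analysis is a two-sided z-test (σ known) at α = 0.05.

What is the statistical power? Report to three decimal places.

Noncentrality parameter: δ = d·√n = 0.73 × √19 = 3.1820
Critical value for a two-sided test at α = 0.05: z_{α/2} = 1.960.
Power = Φ(δ − 1.960) + Φ(−δ − 1.960) = Φ(1.222) + Φ(-5.142) = 0.8892 + 0.0000 = 0.8892.

Power ≈ 0.889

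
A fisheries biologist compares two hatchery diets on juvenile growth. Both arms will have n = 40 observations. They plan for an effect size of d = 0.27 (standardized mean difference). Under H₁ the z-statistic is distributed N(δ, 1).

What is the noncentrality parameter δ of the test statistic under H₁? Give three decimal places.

δ ≈ 1.207

The noncentrality parameter scales effect size by the design's sample-size factor: δ = d·√(n/2) = 0.27 × √(40/2) = 1.2075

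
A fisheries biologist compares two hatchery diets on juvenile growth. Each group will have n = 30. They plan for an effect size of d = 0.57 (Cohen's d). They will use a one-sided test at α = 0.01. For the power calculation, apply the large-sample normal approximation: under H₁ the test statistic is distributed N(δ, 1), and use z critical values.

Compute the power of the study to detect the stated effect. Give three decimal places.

Power ≈ 0.453

Noncentrality parameter: δ = d·√(n/2) = 0.57 × √(30/2) = 2.2076
Critical value for a one-sided test at α = 0.01: z_α = 2.326.
Power = P(Z > 2.326 − δ) = Φ(-0.119) = 0.4527.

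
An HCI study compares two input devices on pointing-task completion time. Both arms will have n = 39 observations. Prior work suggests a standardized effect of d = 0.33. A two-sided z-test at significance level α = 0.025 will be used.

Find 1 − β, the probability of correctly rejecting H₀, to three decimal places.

Power ≈ 0.217

Noncentrality parameter: δ = d·√(n/2) = 0.33 × √(39/2) = 1.4572
Critical value for a two-sided test at α = 0.025: z_{α/2} = 2.241.
Power = Φ(δ − 2.241) + Φ(−δ − 2.241) = Φ(-0.784) + Φ(-3.699) = 0.2165 + 0.0001 = 0.2166.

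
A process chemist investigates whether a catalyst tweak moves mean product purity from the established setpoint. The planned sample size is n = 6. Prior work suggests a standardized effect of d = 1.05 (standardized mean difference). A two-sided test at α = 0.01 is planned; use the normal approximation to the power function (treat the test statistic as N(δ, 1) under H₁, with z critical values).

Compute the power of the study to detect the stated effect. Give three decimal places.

Power ≈ 0.498

Noncentrality parameter: δ = d·√n = 1.05 × √6 = 2.5720
Two-sided α = 0.01 → critical value z_{0.005} = 2.576.
Power = Φ(δ − 2.576) + Φ(−δ − 2.576) = Φ(-0.004) + Φ(-5.148) = 0.4985 + 0.0000 = 0.4985.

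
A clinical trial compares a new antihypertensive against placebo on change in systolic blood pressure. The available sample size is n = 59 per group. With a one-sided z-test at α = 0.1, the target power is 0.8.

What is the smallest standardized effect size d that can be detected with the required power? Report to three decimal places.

d ≈ 0.391

Required noncentrality: δ = z_{0.1} + z_{0.20} = 1.282 + 0.842 = 2.123.
δ = d·√(n/2) ⇒ d = δ/√(n/2) = 2.123/√(59/2) = 0.3909.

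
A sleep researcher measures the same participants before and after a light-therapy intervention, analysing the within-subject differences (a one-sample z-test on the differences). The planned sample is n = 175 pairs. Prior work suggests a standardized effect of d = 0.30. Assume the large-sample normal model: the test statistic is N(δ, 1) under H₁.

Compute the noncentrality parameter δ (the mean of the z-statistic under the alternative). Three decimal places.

The noncentrality parameter scales effect size by the design's sample-size factor: δ = d·√n = 0.30 × √175 = 3.9686

δ ≈ 3.969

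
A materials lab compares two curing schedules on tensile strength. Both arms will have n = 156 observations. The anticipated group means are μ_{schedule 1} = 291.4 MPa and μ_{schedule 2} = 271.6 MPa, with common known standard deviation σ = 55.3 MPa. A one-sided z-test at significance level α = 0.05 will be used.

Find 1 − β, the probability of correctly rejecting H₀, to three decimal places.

Power ≈ 0.935

Standardized effect: d = |μ_{schedule 1} − μ_{schedule 2}| / σ = |291.4 − 271.6| / 55.3 = 0.3580
Noncentrality parameter: δ = d·√(n/2) = 0.3580 × √(156/2) = 3.1622
Critical value for a one-sided test at α = 0.05: z_α = 1.645.
Power = P(Z > 1.645 − δ) = Φ(1.517) = 0.9354.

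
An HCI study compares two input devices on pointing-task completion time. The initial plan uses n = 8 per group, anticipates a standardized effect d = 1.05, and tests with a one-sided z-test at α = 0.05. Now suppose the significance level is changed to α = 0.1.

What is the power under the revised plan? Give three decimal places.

Power ≈ 0.793

δ = d·√(n/2) = 1.05 × √(8/2) = 2.1000 (unchanged). New critical value: z_{0.1} = 1.282.
Revised power = Φ(δ − 1.282) = Φ(0.818) = 0.7934.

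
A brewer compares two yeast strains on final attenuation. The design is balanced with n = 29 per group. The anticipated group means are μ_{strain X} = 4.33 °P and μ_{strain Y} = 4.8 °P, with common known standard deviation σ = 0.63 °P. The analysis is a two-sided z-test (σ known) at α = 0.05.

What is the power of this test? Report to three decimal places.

Standardized effect: d = |μ_{strain X} − μ_{strain Y}| / σ = |4.33 − 4.8| / 0.63 = 0.7460
Noncentrality parameter: δ = d·√(n/2) = 0.7460 × √(29/2) = 2.8408
Critical value for a two-sided test at α = 0.05: z_{α/2} = 1.960.
Power = Φ(δ − 1.960) + Φ(−δ − 1.960) = Φ(0.881) + Φ(-4.801) = 0.8108 + 0.0000 = 0.8108.

Power ≈ 0.811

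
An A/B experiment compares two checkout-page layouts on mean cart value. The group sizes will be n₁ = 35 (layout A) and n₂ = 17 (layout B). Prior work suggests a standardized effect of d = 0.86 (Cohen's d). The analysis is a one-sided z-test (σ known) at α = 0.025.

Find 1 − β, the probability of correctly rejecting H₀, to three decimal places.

Power ≈ 0.829

Noncentrality parameter: δ = d / √(1/n₁ + 1/n₂) = 0.86 / √(1/35 + 1/17) = 2.9091
One-sided α = 0.025 → critical value z_{0.025} = 1.960.
Power = Φ(δ − 1.960) = Φ(0.949) = 0.8287.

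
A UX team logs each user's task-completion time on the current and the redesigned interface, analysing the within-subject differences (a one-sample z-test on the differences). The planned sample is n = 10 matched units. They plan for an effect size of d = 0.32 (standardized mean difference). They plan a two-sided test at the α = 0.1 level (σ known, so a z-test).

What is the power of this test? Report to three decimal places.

Noncentrality parameter: δ = d·√n = 0.32 × √10 = 1.0119
Two-sided α = 0.1 → critical value z_{0.05} = 1.645.
Power = Φ(δ − 1.645) + Φ(−δ − 1.645) = Φ(-0.633) + Φ(-2.657) = 0.2634 + 0.0039 = 0.2673.

Power ≈ 0.267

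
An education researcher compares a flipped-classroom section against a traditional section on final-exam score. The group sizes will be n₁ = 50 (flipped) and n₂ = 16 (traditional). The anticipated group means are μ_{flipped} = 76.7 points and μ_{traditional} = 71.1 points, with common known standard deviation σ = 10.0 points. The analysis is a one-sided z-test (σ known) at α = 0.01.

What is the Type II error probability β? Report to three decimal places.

Standardized effect: d = |μ_{flipped} − μ_{traditional}| / σ = |76.7 − 71.1| / 10.0 = 0.5600
Noncentrality parameter: δ = d / √(1/n₁ + 1/n₂) = 0.5600 / √(1/50 + 1/16) = 1.9497
One-sided α = 0.01 → critical value z_{0.01} = 2.326.
Power = Φ(δ − 2.326) = Φ(-0.377) = 0.3532.
Type II error: β = 1 − power = 1 − 0.3532 = 0.6468.

β ≈ 0.647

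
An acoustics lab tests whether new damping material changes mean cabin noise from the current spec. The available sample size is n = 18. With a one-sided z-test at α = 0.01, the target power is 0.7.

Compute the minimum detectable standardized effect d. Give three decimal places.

d ≈ 0.672

Required noncentrality: δ = z_{0.01} + z_{0.30} = 2.326 + 0.524 = 2.851.
δ = d·√n ⇒ d = δ/√n = 2.851/√18 = 0.6719.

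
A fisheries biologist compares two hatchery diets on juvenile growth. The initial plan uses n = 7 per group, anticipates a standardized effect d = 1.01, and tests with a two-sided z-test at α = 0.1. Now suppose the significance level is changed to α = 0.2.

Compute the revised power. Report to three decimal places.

δ = d·√(n/2) = 1.01 × √(7/2) = 1.8895 (unchanged). New critical value: z_{0.1} = 1.282.
Revised power = Φ(δ − 1.282) + Φ(−δ − 1.282) = Φ(0.608) + Φ(-3.171) = 0.7284 + 0.0008 = 0.7292.

Power ≈ 0.729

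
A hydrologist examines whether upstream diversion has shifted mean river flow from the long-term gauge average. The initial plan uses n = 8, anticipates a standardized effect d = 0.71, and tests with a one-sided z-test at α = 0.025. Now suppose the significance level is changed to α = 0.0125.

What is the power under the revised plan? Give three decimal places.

Power ≈ 0.408

δ = d·√n = 0.71 × √8 = 2.0082 (unchanged). New critical value: z_{0.0125} = 2.241.
Revised power = P(Z > 2.241 − δ) = Φ(-0.233) = 0.4078.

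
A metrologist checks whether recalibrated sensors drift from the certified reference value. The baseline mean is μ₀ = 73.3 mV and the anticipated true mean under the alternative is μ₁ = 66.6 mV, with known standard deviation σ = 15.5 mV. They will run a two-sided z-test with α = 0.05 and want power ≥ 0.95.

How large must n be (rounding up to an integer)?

n = 70

Standardized effect: d = |μ₁ − μ₀| / σ = |66.6 − 73.3| / 15.5 = 0.4323
For power 0.95 need Φ(δ − z_{0.025}) = 0.95, so δ = z_{0.025} + z_{0.05} = 1.960 + 1.645 = 3.605.
(The Φ(−δ − z_{α/2}) term is vanishingly small for δ > 0 and is dropped in the standard sample-size formula.)
δ = d·√n ⇒ n = (δ/d)² = (3.605 / 0.4323)² = 69.55.
Rounding up, n = 70.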